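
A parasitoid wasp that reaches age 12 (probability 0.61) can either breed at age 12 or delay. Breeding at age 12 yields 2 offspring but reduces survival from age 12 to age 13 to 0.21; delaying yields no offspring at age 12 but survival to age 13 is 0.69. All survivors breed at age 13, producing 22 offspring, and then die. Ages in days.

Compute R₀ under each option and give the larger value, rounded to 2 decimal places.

9.26

breed at age 12: R₀ = 0.61 × (2 + 0.21 × 22) = 0.61 × 6.6200 = 4.0382
delay to age 13: R₀ = 0.61 × (0.69 × 22) = 0.61 × 15.1800 = 9.2598
Higher: delay to age 13 (9.2598).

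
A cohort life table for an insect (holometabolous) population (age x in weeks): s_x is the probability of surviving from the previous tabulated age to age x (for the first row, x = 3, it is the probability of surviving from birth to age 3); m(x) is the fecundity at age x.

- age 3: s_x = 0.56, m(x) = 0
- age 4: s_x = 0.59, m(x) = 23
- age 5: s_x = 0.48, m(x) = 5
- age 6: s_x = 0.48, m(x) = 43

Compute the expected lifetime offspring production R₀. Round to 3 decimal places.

11.665

Survivorship from birth: l_x = s_3·s_4·…·s_x.
  l_3 = 0.56000
  l_4 = 0.33040
  l_5 = 0.15859
  l_6 = 0.07612
R₀ = Σ l_x m(x):
  age 3: 0.56000 × 0 = 0.0000
  age 4: 0.33040 × 23 = 7.5992
  age 5: 0.15859 × 5 = 0.7930
  age 6: 0.07612 × 43 = 3.2732
R₀ = 0.0000 + 7.5992 + 0.7930 + 3.2732 = 11.6653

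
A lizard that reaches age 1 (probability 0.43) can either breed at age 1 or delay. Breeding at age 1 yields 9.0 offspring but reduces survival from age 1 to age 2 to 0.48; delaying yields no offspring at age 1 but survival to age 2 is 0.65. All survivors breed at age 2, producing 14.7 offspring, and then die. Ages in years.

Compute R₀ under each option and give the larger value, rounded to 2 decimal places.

breed at age 1: R₀ = 0.43 × (9.0 + 0.48 × 14.7) = 0.43 × 16.0560 = 6.9041
delay to age 2: R₀ = 0.43 × (0.65 × 14.7) = 0.43 × 9.5550 = 4.1086
Higher: breed at age 1 (6.9041).

6.90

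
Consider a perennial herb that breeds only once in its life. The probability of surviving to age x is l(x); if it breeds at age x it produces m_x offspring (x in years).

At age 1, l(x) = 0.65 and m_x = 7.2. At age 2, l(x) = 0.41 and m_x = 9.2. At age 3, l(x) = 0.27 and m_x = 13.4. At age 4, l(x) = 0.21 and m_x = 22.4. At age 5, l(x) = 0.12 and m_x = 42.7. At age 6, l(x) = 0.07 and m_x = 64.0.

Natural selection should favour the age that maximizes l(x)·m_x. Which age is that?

5

Expected offspring if breeding at age x = l(x) × m_x:
  age 1: 0.65 × 7.2 = 4.680
  age 2: 0.41 × 9.2 = 3.772
  age 3: 0.27 × 13.4 = 3.618
  age 4: 0.21 × 22.4 = 4.704
  age 5: 0.12 × 42.7 = 5.124
  age 6: 0.07 × 64.0 = 4.480
Maximum at age 5 (5.124).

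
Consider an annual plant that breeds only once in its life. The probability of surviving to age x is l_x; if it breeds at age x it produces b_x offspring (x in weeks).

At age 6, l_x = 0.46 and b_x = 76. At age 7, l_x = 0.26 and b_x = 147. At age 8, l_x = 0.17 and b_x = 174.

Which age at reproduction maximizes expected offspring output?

7

Expected offspring if breeding at age x = l_x × b_x:
  age 6: 0.46 × 76 = 34.960
  age 7: 0.26 × 147 = 38.220
  age 8: 0.17 × 174 = 29.580
Maximum at age 7 (38.220).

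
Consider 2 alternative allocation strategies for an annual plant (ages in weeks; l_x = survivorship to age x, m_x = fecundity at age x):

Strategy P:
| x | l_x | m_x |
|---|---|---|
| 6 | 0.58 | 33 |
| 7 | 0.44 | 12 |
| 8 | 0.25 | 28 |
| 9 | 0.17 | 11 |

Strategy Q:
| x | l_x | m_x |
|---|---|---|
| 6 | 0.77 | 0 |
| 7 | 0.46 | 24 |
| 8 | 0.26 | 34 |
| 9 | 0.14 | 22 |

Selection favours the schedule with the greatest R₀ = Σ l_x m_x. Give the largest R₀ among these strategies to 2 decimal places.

Strategy P: R₀ = 0.58×33 + 0.44×12 + 0.25×28 + 0.17×11 = 33.2900
Strategy Q: R₀ = 0.77×0 + 0.46×24 + 0.26×34 + 0.14×22 = 22.9600
Highest R₀: strategy P with 33.2900.

33.29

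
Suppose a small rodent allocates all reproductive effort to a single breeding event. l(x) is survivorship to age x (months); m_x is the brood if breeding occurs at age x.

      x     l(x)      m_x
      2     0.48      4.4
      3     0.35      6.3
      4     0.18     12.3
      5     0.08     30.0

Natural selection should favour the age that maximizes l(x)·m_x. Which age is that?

Expected offspring if breeding at age x = l(x) × m_x:
  age 2: 0.48 × 4.4 = 2.112
  age 3: 0.35 × 6.3 = 2.205
  age 4: 0.18 × 12.3 = 2.214
  age 5: 0.08 × 30.0 = 2.400
Maximum at age 5 (2.400).

5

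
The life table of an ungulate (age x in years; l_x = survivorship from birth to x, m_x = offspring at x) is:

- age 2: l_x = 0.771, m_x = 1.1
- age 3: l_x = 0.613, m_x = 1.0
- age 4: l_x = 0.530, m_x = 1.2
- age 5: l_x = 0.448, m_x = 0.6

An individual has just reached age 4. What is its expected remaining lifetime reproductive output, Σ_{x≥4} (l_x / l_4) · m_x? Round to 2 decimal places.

1.71

l_4 = 0.530. Conditional survival from age 4 to x is l_x / l_4.
  x=4: (0.530/0.530) × 1.2 = 1.2000
  x=5: (0.448/0.530) × 0.6 = 0.5072
Sum = 1.2000 + 0.5072 = 1.7072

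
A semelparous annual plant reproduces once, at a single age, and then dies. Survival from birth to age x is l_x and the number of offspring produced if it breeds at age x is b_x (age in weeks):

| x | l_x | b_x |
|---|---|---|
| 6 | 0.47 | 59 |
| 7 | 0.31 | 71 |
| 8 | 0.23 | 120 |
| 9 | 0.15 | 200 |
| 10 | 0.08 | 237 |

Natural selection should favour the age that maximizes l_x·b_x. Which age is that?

Expected offspring if breeding at age x = l_x × b_x:
  age 6: 0.47 × 59 = 27.730
  age 7: 0.31 × 71 = 22.010
  age 8: 0.23 × 120 = 27.600
  age 9: 0.15 × 200 = 30.000
  age 10: 0.08 × 237 = 18.960
Maximum at age 9 (30.000).

9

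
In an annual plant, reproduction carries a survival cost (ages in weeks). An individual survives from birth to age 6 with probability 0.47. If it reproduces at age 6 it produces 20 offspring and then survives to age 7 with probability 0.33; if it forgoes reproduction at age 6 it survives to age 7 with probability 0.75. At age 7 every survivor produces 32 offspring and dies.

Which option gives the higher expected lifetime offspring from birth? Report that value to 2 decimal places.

breed at age 6: R₀ = 0.47 × (20 + 0.33 × 32) = 0.47 × 30.5600 = 14.3632
delay to age 7: R₀ = 0.47 × (0.75 × 32) = 0.47 × 24.0000 = 11.2800
Higher: breed at age 6 (14.3632).

14.36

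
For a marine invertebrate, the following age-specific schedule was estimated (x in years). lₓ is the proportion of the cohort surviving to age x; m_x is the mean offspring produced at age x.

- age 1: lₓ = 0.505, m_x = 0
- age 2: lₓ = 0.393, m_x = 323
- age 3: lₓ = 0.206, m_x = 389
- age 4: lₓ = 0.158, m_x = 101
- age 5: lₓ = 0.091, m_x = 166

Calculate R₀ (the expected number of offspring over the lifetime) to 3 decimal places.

R₀ = Σ lₓ m_x:
  age 1: 0.505 × 0 = 0.0000
  age 2: 0.393 × 323 = 126.9390
  age 3: 0.206 × 389 = 80.1340
  age 4: 0.158 × 101 = 15.9580
  age 5: 0.091 × 166 = 15.1060
R₀ = 0.0000 + 126.9390 + 80.1340 + 15.9580 + 15.1060 = 238.1370

238.137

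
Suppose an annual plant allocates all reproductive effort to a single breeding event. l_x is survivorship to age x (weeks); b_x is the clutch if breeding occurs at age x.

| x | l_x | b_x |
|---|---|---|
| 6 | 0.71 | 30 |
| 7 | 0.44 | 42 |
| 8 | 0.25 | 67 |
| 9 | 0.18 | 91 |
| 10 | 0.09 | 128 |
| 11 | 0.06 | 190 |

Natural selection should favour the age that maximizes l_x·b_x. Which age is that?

6

Expected offspring if breeding at age x = l_x × b_x:
  age 6: 0.71 × 30 = 21.300
  age 7: 0.44 × 42 = 18.480
  age 8: 0.25 × 67 = 16.750
  age 9: 0.18 × 91 = 16.380
  age 10: 0.09 × 128 = 11.520
  age 11: 0.06 × 190 = 11.400
Maximum at age 6 (21.300).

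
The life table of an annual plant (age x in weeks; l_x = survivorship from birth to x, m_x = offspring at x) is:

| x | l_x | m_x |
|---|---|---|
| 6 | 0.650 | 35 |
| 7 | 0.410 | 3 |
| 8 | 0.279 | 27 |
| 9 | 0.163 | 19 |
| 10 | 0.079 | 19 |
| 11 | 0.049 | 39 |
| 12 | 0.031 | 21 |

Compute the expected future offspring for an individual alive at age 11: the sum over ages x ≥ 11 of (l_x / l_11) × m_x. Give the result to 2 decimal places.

52.29

l_11 = 0.049. Conditional survival from age 11 to x is l_x / l_11.
  x=11: (0.049/0.049) × 39 = 39.0000
  x=12: (0.031/0.049) × 21 = 13.2857
Sum = 39.0000 + 13.2857 = 52.2857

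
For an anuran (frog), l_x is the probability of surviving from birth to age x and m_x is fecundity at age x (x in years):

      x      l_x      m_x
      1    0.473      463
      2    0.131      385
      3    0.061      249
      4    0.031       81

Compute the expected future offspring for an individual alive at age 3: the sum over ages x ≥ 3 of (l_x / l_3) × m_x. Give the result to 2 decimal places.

290.16

l_3 = 0.061. Conditional survival from age 3 to x is l_x / l_3.
  x=3: (0.061/0.061) × 249 = 249.0000
  x=4: (0.031/0.061) × 81 = 41.1639
Sum = 249.0000 + 41.1639 = 290.1639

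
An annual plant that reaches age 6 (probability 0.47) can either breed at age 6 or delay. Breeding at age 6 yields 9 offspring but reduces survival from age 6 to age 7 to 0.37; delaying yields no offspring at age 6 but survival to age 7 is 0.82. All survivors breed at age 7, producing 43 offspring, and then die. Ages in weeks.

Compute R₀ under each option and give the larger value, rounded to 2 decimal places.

breed at age 6: R₀ = 0.47 × (9 + 0.37 × 43) = 0.47 × 24.9100 = 11.7077
delay to age 7: R₀ = 0.47 × (0.82 × 43) = 0.47 × 35.2600 = 16.5722
Higher: delay to age 7 (16.5722).

16.57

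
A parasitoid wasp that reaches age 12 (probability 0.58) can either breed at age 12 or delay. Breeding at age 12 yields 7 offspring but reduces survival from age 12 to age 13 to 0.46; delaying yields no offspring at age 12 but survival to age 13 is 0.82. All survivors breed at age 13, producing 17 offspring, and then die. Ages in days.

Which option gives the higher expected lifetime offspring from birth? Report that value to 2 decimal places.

breed at age 12: R₀ = 0.58 × (7 + 0.46 × 17) = 0.58 × 14.8200 = 8.5956
delay to age 13: R₀ = 0.58 × (0.82 × 17) = 0.58 × 13.9400 = 8.0852
Higher: breed at age 12 (8.5956).

8.60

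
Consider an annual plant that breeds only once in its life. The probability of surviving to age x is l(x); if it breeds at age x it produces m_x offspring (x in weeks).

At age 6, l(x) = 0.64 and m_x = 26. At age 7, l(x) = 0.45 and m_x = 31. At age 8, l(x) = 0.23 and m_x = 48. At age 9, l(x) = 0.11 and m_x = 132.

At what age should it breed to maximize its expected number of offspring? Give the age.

Expected offspring if breeding at age x = l(x) × m_x:
  age 6: 0.64 × 26 = 16.640
  age 7: 0.45 × 31 = 13.950
  age 8: 0.23 × 48 = 11.040
  age 9: 0.11 × 132 = 14.520
Maximum at age 6 (16.640).

6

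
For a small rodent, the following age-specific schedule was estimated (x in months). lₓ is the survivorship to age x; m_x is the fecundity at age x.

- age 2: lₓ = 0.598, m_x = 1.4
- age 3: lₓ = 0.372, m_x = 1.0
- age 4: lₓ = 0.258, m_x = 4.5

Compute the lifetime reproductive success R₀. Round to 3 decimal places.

R₀ = Σ lₓ m_x:
  age 2: 0.598 × 1.4 = 0.8372
  age 3: 0.372 × 1.0 = 0.3720
  age 4: 0.258 × 4.5 = 1.1610
R₀ = 0.8372 + 0.3720 + 1.1610 = 2.3702

2.370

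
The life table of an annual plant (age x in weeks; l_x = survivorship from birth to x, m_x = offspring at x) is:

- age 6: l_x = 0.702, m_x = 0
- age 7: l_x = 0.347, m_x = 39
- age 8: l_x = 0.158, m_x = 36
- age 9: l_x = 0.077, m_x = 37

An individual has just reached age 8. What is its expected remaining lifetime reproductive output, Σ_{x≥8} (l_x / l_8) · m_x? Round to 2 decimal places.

54.03

l_8 = 0.158. Conditional survival from age 8 to x is l_x / l_8.
  x=8: (0.158/0.158) × 36 = 36.0000
  x=9: (0.077/0.158) × 37 = 18.0316
Sum = 36.0000 + 18.0316 = 54.0316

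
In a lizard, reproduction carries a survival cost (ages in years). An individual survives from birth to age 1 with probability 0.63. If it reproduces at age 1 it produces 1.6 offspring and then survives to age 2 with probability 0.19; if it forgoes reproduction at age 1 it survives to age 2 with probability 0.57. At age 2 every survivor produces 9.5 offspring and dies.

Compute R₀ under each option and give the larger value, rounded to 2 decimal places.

3.41

breed at age 1: R₀ = 0.63 × (1.6 + 0.19 × 9.5) = 0.63 × 3.4050 = 2.1452
delay to age 2: R₀ = 0.63 × (0.57 × 9.5) = 0.63 × 5.4150 = 3.4114
Higher: delay to age 2 (3.4114).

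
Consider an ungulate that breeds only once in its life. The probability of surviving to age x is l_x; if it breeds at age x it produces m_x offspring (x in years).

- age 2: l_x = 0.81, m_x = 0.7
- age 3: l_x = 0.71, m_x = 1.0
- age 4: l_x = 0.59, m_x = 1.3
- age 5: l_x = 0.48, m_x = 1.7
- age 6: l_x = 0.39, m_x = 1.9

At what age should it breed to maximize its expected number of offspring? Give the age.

Expected offspring if breeding at age x = l_x × m_x:
  age 2: 0.81 × 0.7 = 0.567
  age 3: 0.71 × 1.0 = 0.710
  age 4: 0.59 × 1.3 = 0.767
  age 5: 0.48 × 1.7 = 0.816
  age 6: 0.39 × 1.9 = 0.741
Maximum at age 5 (0.816).

5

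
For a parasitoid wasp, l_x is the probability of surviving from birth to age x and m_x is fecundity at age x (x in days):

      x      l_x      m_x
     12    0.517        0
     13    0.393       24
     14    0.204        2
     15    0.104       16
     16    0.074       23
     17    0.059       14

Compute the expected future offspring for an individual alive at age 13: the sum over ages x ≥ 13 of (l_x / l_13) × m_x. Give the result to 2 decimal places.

35.70

l_13 = 0.393. Conditional survival from age 13 to x is l_x / l_13.
  x=13: (0.393/0.393) × 24 = 24.0000
  x=14: (0.204/0.393) × 2 = 1.0382
  x=15: (0.104/0.393) × 16 = 4.2341
  x=16: (0.074/0.393) × 23 = 4.3308
  x=17: (0.059/0.393) × 14 = 2.1018
Sum = 24.0000 + 1.0382 + 4.2341 + 4.3308 + 2.1018 = 35.7048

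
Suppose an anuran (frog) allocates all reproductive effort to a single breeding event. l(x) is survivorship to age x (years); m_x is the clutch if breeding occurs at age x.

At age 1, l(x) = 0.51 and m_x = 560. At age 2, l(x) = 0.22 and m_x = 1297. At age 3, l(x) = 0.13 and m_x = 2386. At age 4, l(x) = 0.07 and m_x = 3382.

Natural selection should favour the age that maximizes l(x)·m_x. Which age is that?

3

Expected offspring if breeding at age x = l(x) × m_x:
  age 1: 0.51 × 560 = 285.600
  age 2: 0.22 × 1297 = 285.340
  age 3: 0.13 × 2386 = 310.180
  age 4: 0.07 × 3382 = 236.740
Maximum at age 3 (310.180).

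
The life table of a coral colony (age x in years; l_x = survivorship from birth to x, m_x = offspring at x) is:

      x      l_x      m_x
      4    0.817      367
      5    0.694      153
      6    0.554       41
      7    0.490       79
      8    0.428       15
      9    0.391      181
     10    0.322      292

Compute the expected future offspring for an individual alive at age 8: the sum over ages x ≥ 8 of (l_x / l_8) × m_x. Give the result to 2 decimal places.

l_8 = 0.428. Conditional survival from age 8 to x is l_x / l_8.
  x=8: (0.428/0.428) × 15 = 15.0000
  x=9: (0.391/0.428) × 181 = 165.3528
  x=10: (0.322/0.428) × 292 = 219.6822
Sum = 15.0000 + 165.3528 + 219.6822 = 400.0350

400.04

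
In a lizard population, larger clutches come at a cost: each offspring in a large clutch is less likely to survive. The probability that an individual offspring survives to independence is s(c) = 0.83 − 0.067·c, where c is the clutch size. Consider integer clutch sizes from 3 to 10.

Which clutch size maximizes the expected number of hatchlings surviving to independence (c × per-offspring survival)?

Expected hatchlings surviving to independence = c × s(c):
  c=3: 3 × 0.629 = 1.887
  c=4: 4 × 0.562 = 2.248
  c=5: 5 × 0.495 = 2.475
  c=6: 6 × 0.428 = 2.568
  c=7: 7 × 0.361 = 2.527
  c=8: 8 × 0.294 = 2.352
  c=9: 9 × 0.227 = 2.043
  c=10: 10 × 0.160 = 1.600
Maximum at c = 6 (2.568 hatchlings surviving to independence).

6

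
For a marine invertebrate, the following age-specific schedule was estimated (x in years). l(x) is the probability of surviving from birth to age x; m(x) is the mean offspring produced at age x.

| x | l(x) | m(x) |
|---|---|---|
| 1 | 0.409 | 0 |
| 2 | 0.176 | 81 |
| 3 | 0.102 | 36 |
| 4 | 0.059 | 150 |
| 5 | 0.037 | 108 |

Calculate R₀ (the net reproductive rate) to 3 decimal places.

R₀ = Σ l(x) m(x):
  age 1: 0.409 × 0 = 0.0000
  age 2: 0.176 × 81 = 14.2560
  age 3: 0.102 × 36 = 3.6720
  age 4: 0.059 × 150 = 8.8500
  age 5: 0.037 × 108 = 3.9960
R₀ = 0.0000 + 14.2560 + 3.6720 + 8.8500 + 3.9960 = 30.7740

30.774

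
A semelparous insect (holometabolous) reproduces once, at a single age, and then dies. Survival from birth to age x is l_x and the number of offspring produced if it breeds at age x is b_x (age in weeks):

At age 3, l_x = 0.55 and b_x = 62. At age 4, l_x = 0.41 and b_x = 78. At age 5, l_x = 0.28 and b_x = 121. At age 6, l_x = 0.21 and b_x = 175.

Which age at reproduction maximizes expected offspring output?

6

Expected offspring if breeding at age x = l_x × b_x:
  age 3: 0.55 × 62 = 34.100
  age 4: 0.41 × 78 = 31.980
  age 5: 0.28 × 121 = 33.880
  age 6: 0.21 × 175 = 36.750
Maximum at age 6 (36.750).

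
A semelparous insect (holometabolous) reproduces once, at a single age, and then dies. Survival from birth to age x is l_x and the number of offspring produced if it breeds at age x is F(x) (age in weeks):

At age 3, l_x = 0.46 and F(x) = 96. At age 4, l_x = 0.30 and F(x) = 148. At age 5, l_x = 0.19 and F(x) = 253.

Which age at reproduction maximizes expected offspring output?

Expected offspring if breeding at age x = l_x × F(x):
  age 3: 0.46 × 96 = 44.160
  age 4: 0.30 × 148 = 44.400
  age 5: 0.19 × 253 = 48.070
Maximum at age 5 (48.070).

5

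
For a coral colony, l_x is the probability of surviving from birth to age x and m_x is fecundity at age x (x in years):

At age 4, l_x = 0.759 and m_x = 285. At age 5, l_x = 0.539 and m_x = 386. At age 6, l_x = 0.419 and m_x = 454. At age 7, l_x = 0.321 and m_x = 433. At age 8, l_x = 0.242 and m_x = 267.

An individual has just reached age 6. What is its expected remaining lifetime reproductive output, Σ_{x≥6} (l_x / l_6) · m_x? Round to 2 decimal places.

l_6 = 0.419. Conditional survival from age 6 to x is l_x / l_6.
  x=6: (0.419/0.419) × 454 = 454.0000
  x=7: (0.321/0.419) × 433 = 331.7255
  x=8: (0.242/0.419) × 267 = 154.2100
Sum = 454.0000 + 331.7255 + 154.2100 = 939.9356

939.94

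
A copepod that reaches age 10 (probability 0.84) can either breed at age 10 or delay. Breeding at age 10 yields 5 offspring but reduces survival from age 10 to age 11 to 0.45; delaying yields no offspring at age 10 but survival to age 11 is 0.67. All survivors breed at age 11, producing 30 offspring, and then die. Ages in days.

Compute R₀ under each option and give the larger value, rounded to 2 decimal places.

breed at age 10: R₀ = 0.84 × (5 + 0.45 × 30) = 0.84 × 18.5000 = 15.5400
delay to age 11: R₀ = 0.84 × (0.67 × 30) = 0.84 × 20.1000 = 16.8840
Higher: delay to age 11 (16.8840).

16.88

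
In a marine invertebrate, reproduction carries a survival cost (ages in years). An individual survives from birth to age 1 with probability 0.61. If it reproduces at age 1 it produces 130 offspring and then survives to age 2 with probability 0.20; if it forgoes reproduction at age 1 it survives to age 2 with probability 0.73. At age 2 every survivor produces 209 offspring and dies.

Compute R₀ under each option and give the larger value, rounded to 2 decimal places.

breed at age 1: R₀ = 0.61 × (130 + 0.20 × 209) = 0.61 × 171.8000 = 104.7980
delay to age 2: R₀ = 0.61 × (0.73 × 209) = 0.61 × 152.5700 = 93.0677
Higher: breed at age 1 (104.7980).

104.80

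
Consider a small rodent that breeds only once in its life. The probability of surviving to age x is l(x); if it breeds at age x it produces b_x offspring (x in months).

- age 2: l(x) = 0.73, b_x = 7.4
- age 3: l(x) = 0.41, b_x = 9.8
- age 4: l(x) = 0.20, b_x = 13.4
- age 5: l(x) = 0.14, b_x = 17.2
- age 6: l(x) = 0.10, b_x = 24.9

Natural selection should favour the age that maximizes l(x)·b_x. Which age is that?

Expected offspring if breeding at age x = l(x) × b_x:
  age 2: 0.73 × 7.4 = 5.402
  age 3: 0.41 × 9.8 = 4.018
  age 4: 0.20 × 13.4 = 2.680
  age 5: 0.14 × 17.2 = 2.408
  age 6: 0.10 × 24.9 = 2.490
Maximum at age 2 (5.402).

2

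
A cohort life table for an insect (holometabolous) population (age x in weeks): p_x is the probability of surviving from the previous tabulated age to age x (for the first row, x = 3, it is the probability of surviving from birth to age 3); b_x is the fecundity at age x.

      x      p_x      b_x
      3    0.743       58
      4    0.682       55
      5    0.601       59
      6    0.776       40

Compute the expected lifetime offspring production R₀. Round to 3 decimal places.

Survivorship from birth: l_x = p_3·p_4·…·p_x.
  l_3 = 0.74300
  l_4 = 0.50673
  l_5 = 0.30454
  l_6 = 0.23632
R₀ = Σ l_x b_x:
  age 3: 0.74300 × 58 = 43.0940
  age 4: 0.50673 × 55 = 27.8702
  age 5: 0.30454 × 59 = 17.9679
  age 6: 0.23632 × 40 = 9.4528
R₀ = 43.0940 + 27.8702 + 17.9679 + 9.4528 = 98.3848

98.385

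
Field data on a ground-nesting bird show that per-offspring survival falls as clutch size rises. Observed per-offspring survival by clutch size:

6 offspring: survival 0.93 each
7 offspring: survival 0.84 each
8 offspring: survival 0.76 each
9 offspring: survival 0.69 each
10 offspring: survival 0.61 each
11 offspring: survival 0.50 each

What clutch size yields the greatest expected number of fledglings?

9

Expected fledglings = c × s(c):
  c=6: 6 × 0.93 = 5.580
  c=7: 7 × 0.84 = 5.880
  c=8: 8 × 0.76 = 6.080
  c=9: 9 × 0.69 = 6.210
  c=10: 10 × 0.61 = 6.100
  c=11: 11 × 0.50 = 5.500
Maximum at c = 9 (6.210 fledglings).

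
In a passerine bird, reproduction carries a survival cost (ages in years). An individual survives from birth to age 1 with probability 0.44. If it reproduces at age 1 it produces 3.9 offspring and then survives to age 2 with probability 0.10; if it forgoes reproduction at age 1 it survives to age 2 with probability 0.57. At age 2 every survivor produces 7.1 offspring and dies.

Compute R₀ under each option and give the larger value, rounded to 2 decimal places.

breed at age 1: R₀ = 0.44 × (3.9 + 0.10 × 7.1) = 0.44 × 4.6100 = 2.0284
delay to age 2: R₀ = 0.44 × (0.57 × 7.1) = 0.44 × 4.0470 = 1.7807
Higher: breed at age 1 (2.0284).

2.03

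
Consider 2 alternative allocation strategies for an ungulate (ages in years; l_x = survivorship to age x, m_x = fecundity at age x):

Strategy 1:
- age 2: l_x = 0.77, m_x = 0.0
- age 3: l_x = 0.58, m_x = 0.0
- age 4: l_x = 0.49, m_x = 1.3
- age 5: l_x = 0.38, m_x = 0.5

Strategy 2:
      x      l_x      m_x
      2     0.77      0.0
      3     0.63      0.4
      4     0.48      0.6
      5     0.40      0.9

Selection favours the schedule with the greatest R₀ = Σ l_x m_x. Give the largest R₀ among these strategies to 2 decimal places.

Strategy 1: R₀ = 0.77×0.0 + 0.58×0.0 + 0.49×1.3 + 0.38×0.5 = 0.8270
Strategy 2: R₀ = 0.77×0.0 + 0.63×0.4 + 0.48×0.6 + 0.40×0.9 = 0.9000
Highest R₀: strategy 2 with 0.9000.

0.90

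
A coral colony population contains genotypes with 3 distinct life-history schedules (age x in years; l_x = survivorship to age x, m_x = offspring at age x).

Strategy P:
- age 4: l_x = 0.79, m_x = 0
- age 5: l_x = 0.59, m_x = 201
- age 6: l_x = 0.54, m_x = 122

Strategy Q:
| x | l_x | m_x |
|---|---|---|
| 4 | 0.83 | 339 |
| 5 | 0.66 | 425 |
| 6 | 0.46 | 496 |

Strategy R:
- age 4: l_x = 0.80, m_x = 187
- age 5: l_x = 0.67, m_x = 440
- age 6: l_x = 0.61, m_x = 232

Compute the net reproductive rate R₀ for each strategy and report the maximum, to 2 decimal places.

790.03

Strategy P: R₀ = 0.79×0 + 0.59×201 + 0.54×122 = 184.4700
Strategy Q: R₀ = 0.83×339 + 0.66×425 + 0.46×496 = 790.0300
Strategy R: R₀ = 0.80×187 + 0.67×440 + 0.61×232 = 585.9200
Highest R₀: strategy Q with 790.0300.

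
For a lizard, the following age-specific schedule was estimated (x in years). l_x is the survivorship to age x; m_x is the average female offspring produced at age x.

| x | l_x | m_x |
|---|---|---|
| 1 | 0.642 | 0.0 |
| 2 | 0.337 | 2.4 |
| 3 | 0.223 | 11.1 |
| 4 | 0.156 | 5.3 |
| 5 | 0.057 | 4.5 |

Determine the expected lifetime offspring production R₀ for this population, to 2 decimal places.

R₀ = Σ l_x m_x:
  age 1: 0.642 × 0.0 = 0.0000
  age 2: 0.337 × 2.4 = 0.8088
  age 3: 0.223 × 11.1 = 2.4753
  age 4: 0.156 × 5.3 = 0.8268
  age 5: 0.057 × 4.5 = 0.2565
R₀ = 0.0000 + 0.8088 + 2.4753 + 0.8268 + 0.2565 = 4.3674

4.37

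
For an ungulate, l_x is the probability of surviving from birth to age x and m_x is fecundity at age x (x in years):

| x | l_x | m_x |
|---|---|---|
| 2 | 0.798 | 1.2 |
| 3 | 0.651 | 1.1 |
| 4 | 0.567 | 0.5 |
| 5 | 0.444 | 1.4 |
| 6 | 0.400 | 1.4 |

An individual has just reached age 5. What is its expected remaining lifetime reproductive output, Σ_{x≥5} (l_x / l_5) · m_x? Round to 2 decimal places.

2.66

l_5 = 0.444. Conditional survival from age 5 to x is l_x / l_5.
  x=5: (0.444/0.444) × 1.4 = 1.4000
  x=6: (0.400/0.444) × 1.4 = 1.2613
Sum = 1.4000 + 1.2613 = 2.6613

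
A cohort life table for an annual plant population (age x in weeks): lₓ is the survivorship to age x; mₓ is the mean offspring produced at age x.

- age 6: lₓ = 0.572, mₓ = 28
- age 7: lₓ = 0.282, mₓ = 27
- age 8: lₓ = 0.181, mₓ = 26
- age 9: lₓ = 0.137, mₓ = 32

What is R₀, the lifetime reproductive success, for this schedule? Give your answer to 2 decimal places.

R₀ = Σ lₓ mₓ:
  age 6: 0.572 × 28 = 16.0160
  age 7: 0.282 × 27 = 7.6140
  age 8: 0.181 × 26 = 4.7060
  age 9: 0.137 × 32 = 4.3840
R₀ = 16.0160 + 7.6140 + 4.7060 + 4.3840 = 32.7200

32.72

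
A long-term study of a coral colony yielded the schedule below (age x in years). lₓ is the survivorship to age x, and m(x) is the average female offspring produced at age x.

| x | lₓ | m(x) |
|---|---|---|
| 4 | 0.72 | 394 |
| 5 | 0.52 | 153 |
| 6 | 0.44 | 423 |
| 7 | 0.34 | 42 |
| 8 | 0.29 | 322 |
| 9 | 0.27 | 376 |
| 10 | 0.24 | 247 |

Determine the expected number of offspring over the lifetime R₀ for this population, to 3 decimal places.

817.820

R₀ = Σ lₓ m(x):
  age 4: 0.72 × 394 = 283.6800
  age 5: 0.52 × 153 = 79.5600
  age 6: 0.44 × 423 = 186.1200
  age 7: 0.34 × 42 = 14.2800
  age 8: 0.29 × 322 = 93.3800
  age 9: 0.27 × 376 = 101.5200
  age 10: 0.24 × 247 = 59.2800
R₀ = 283.6800 + 79.5600 + 186.1200 + 14.2800 + 93.3800 + 101.5200 + 59.2800 = 817.8200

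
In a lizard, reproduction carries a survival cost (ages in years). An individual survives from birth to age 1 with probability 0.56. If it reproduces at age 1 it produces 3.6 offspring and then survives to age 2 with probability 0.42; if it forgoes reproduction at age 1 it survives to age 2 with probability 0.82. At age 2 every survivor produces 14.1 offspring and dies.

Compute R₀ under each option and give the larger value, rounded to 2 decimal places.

6.47

breed at age 1: R₀ = 0.56 × (3.6 + 0.42 × 14.1) = 0.56 × 9.5220 = 5.3323
delay to age 2: R₀ = 0.56 × (0.82 × 14.1) = 0.56 × 11.5620 = 6.4747
Higher: delay to age 2 (6.4747).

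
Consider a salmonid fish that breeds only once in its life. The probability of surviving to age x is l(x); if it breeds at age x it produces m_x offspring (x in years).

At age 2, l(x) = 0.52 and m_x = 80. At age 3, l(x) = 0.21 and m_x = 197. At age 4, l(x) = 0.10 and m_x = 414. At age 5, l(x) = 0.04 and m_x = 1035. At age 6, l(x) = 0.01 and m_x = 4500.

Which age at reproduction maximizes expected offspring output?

Expected offspring if breeding at age x = l(x) × m_x:
  age 2: 0.52 × 80 = 41.600
  age 3: 0.21 × 197 = 41.370
  age 4: 0.10 × 414 = 41.400
  age 5: 0.04 × 1035 = 41.400
  age 6: 0.01 × 4500 = 45.000
Maximum at age 6 (45.000).

6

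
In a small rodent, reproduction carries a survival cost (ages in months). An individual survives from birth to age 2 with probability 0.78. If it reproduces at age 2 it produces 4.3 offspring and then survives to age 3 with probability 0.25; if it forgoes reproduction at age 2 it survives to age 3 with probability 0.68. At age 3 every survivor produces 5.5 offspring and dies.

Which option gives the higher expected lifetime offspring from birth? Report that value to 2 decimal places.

breed at age 2: R₀ = 0.78 × (4.3 + 0.25 × 5.5) = 0.78 × 5.6750 = 4.4265
delay to age 3: R₀ = 0.78 × (0.68 × 5.5) = 0.78 × 3.7400 = 2.9172
Higher: breed at age 2 (4.4265).

4.43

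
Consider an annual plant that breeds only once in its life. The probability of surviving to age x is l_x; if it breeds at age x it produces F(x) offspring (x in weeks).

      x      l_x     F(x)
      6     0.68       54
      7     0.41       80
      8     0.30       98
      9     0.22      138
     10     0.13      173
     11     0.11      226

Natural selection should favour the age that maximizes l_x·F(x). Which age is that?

Expected offspring if breeding at age x = l_x × F(x):
  age 6: 0.68 × 54 = 36.720
  age 7: 0.41 × 80 = 32.800
  age 8: 0.30 × 98 = 29.400
  age 9: 0.22 × 138 = 30.360
  age 10: 0.13 × 173 = 22.490
  age 11: 0.11 × 226 = 24.860
Maximum at age 6 (36.720).

6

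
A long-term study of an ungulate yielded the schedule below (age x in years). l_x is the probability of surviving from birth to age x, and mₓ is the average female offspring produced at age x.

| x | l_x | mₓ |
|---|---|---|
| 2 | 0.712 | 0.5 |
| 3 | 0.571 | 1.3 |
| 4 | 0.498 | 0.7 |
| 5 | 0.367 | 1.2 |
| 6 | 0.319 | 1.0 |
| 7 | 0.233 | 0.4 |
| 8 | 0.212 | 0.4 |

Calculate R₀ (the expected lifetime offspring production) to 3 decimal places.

2.384

R₀ = Σ l_x mₓ:
  age 2: 0.712 × 0.5 = 0.3560
  age 3: 0.571 × 1.3 = 0.7423
  age 4: 0.498 × 0.7 = 0.3486
  age 5: 0.367 × 1.2 = 0.4404
  age 6: 0.319 × 1.0 = 0.3190
  age 7: 0.233 × 0.4 = 0.0932
  age 8: 0.212 × 0.4 = 0.0848
R₀ = 0.3560 + 0.7423 + 0.3486 + 0.4404 + 0.3190 + 0.0932 + 0.0848 = 2.3843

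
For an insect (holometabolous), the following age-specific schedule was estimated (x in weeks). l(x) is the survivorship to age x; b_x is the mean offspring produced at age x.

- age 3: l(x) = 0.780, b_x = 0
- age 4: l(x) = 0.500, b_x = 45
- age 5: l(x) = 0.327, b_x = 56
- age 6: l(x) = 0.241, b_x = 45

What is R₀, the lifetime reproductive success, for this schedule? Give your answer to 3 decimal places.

R₀ = Σ l(x) b_x:
  age 3: 0.780 × 0 = 0.0000
  age 4: 0.500 × 45 = 22.5000
  age 5: 0.327 × 56 = 18.3120
  age 6: 0.241 × 45 = 10.8450
R₀ = 0.0000 + 22.5000 + 18.3120 + 10.8450 = 51.6570

51.657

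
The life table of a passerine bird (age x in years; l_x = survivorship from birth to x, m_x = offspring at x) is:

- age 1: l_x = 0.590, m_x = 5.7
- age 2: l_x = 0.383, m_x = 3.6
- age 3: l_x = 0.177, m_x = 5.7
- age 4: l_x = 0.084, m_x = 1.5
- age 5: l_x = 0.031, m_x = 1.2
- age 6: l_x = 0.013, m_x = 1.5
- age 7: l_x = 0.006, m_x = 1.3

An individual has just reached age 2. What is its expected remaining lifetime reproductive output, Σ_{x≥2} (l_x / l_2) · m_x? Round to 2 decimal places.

l_2 = 0.383. Conditional survival from age 2 to x is l_x / l_2.
  x=2: (0.383/0.383) × 3.6 = 3.6000
  x=3: (0.177/0.383) × 5.7 = 2.6342
  x=4: (0.084/0.383) × 1.5 = 0.3290
  x=5: (0.031/0.383) × 1.2 = 0.0971
  x=6: (0.013/0.383) × 1.5 = 0.0509
  x=7: (0.006/0.383) × 1.3 = 0.0204
Sum = 3.6000 + 2.6342 + 0.3290 + 0.0971 + 0.0509 + 0.0204 = 6.7316

6.73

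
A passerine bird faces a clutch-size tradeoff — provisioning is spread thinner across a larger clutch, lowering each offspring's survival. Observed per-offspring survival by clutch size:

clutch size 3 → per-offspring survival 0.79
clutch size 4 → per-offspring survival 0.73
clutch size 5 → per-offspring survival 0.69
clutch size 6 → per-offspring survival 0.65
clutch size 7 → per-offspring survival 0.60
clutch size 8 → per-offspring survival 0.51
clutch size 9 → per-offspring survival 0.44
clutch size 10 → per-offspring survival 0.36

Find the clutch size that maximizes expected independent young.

Expected independent young = c × s(c):
  c=3: 3 × 0.79 = 2.370
  c=4: 4 × 0.73 = 2.920
  c=5: 5 × 0.69 = 3.450
  c=6: 6 × 0.65 = 3.900
  c=7: 7 × 0.60 = 4.200
  c=8: 8 × 0.51 = 4.080
  c=9: 9 × 0.44 = 3.960
  c=10: 10 × 0.36 = 3.600
Maximum at c = 7 (4.200 independent young).

7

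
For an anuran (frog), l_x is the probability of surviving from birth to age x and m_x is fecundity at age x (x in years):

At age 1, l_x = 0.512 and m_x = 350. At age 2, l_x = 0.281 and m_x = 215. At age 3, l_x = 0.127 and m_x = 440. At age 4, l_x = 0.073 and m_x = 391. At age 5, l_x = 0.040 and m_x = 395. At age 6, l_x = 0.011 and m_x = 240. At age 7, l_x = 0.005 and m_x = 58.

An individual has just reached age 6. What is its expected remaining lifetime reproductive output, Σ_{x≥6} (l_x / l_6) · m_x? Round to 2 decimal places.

l_6 = 0.011. Conditional survival from age 6 to x is l_x / l_6.
  x=6: (0.011/0.011) × 240 = 240.0000
  x=7: (0.005/0.011) × 58 = 26.3636
Sum = 240.0000 + 26.3636 = 266.3636

266.36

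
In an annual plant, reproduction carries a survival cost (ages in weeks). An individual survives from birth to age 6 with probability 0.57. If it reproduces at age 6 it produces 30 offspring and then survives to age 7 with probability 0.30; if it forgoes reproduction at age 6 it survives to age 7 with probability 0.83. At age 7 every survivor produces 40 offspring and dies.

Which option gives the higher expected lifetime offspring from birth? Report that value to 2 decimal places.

23.94

breed at age 6: R₀ = 0.57 × (30 + 0.30 × 40) = 0.57 × 42.0000 = 23.9400
delay to age 7: R₀ = 0.57 × (0.83 × 40) = 0.57 × 33.2000 = 18.9240
Higher: breed at age 6 (23.9400).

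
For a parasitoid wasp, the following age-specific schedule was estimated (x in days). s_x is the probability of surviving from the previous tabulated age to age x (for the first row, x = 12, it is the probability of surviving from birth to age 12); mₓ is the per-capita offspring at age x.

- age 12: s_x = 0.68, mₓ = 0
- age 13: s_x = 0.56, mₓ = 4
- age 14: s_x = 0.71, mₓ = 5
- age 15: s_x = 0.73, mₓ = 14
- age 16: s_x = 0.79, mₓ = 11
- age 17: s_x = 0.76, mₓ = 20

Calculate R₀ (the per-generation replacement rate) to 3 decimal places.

9.723

Survivorship from birth: l_x = s_12·s_13·…·s_x.
  l_12 = 0.68000
  l_13 = 0.38080
  l_14 = 0.27037
  l_15 = 0.19737
  l_16 = 0.15592
  l_17 = 0.11850
R₀ = Σ l_x mₓ:
  age 12: 0.68000 × 0 = 0.0000
  age 13: 0.38080 × 4 = 1.5232
  age 14: 0.27037 × 5 = 1.3518
  age 15: 0.19737 × 14 = 2.7632
  age 16: 0.15592 × 11 = 1.7151
  age 17: 0.11850 × 20 = 2.3700
R₀ = 0.0000 + 1.5232 + 1.3518 + 2.7632 + 1.7151 + 2.3700 = 9.7233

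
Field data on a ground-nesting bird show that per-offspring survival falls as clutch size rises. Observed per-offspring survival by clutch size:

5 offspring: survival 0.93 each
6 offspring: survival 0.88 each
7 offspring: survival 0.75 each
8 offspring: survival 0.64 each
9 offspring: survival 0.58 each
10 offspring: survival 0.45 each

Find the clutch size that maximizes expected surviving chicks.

Expected surviving chicks = c × s(c):
  c=5: 5 × 0.93 = 4.650
  c=6: 6 × 0.88 = 5.280
  c=7: 7 × 0.75 = 5.250
  c=8: 8 × 0.64 = 5.120
  c=9: 9 × 0.58 = 5.220
  c=10: 10 × 0.45 = 4.500
Maximum at c = 6 (5.280 surviving chicks).

6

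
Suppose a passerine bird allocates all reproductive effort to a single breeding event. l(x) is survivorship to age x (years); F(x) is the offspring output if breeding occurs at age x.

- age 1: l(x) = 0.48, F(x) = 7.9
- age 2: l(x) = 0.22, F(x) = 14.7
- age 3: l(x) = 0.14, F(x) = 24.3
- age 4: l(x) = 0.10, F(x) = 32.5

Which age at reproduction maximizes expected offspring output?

1

Expected offspring if breeding at age x = l(x) × F(x):
  age 1: 0.48 × 7.9 = 3.792
  age 2: 0.22 × 14.7 = 3.234
  age 3: 0.14 × 24.3 = 3.402
  age 4: 0.10 × 32.5 = 3.250
Maximum at age 1 (3.792).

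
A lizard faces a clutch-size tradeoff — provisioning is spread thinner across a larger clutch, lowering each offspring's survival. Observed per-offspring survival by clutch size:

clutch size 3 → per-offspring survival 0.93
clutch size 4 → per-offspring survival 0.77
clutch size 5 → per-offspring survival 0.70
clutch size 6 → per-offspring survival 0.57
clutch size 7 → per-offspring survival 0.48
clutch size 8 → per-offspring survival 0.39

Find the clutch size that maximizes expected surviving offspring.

5

Expected surviving offspring = c × s(c):
  c=3: 3 × 0.93 = 2.790
  c=4: 4 × 0.77 = 3.080
  c=5: 5 × 0.70 = 3.500
  c=6: 6 × 0.57 = 3.420
  c=7: 7 × 0.48 = 3.360
  c=8: 8 × 0.39 = 3.120
Maximum at c = 5 (3.500 surviving offspring).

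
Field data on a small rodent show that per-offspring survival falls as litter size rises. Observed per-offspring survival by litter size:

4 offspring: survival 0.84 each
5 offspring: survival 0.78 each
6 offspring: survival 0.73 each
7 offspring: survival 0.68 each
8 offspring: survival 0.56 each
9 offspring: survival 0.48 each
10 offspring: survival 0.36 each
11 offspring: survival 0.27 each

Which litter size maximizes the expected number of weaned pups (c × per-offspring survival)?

Expected weaned pups = c × s(c):
  c=4: 4 × 0.84 = 3.360
  c=5: 5 × 0.78 = 3.900
  c=6: 6 × 0.73 = 4.380
  c=7: 7 × 0.68 = 4.760
  c=8: 8 × 0.56 = 4.480
  c=9: 9 × 0.48 = 4.320
  c=10: 10 × 0.36 = 3.600
  c=11: 11 × 0.27 = 2.970
Maximum at c = 7 (4.760 weaned pups).

7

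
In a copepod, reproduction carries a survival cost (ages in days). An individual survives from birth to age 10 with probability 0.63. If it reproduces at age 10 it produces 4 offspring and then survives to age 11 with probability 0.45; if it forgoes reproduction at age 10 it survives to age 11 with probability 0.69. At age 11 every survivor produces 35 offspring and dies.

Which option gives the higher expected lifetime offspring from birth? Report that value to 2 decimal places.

breed at age 10: R₀ = 0.63 × (4 + 0.45 × 35) = 0.63 × 19.7500 = 12.4425
delay to age 11: R₀ = 0.63 × (0.69 × 35) = 0.63 × 24.1500 = 15.2145
Higher: delay to age 11 (15.2145).

15.21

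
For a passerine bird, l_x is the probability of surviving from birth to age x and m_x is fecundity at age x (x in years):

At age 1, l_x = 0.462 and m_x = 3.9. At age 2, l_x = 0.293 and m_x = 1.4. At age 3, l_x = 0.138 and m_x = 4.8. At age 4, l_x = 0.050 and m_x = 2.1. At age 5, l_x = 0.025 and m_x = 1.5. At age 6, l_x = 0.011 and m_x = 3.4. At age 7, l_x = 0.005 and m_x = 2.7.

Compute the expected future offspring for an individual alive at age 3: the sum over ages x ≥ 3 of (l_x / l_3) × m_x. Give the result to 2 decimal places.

6.20

l_3 = 0.138. Conditional survival from age 3 to x is l_x / l_3.
  x=3: (0.138/0.138) × 4.8 = 4.8000
  x=4: (0.050/0.138) × 2.1 = 0.7609
  x=5: (0.025/0.138) × 1.5 = 0.2717
  x=6: (0.011/0.138) × 3.4 = 0.2710
  x=7: (0.005/0.138) × 2.7 = 0.0978
Sum = 4.8000 + 0.7609 + 0.2717 + 0.2710 + 0.0978 = 6.2014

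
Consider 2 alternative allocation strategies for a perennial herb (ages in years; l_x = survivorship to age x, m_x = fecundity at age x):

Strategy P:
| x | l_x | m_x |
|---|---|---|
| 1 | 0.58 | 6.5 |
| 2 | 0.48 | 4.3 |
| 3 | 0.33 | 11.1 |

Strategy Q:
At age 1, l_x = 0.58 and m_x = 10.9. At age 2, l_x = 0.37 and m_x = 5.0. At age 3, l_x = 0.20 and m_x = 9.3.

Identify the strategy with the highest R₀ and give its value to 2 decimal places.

Strategy P: R₀ = 0.58×6.5 + 0.48×4.3 + 0.33×11.1 = 9.4970
Strategy Q: R₀ = 0.58×10.9 + 0.37×5.0 + 0.20×9.3 = 10.0320
Highest R₀: strategy Q with 10.0320.

10.03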